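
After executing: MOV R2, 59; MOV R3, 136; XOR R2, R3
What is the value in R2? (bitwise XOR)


Register state trace:
  MOV R2, 59  → R2 = 59 (0b00111011)
  MOV R3, 136  → R3 = 136 (0b10001000)
  XOR R2, R3  → R2 = 59 XOR 136 = 179 (0b10110011)
Final: R2 = 179

179


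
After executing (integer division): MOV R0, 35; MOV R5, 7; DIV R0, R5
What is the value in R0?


Register state trace:
  MOV R0, 35  → R0 = 35
  MOV R5, 7  → R5 = 7
  DIV R0, R5  → R0 = 35 // 7 = 5
Final: R0 = 5

5


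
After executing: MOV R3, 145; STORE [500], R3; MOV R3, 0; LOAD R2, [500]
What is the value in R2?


Register and memory trace:
  MOV R3, 145  → R3 = 145
  STORE [500], R3  → mem[500] = 145
  MOV R3, 0  → R3 = 0
  LOAD R2, [500]  → R2 = mem[500] = 145
Final: R2 = 145

145


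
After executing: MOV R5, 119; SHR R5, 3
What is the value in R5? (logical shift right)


Register state trace:
  MOV R5, 119  → R5 = 119
  SHR R5, 3  → R5 = 119 >> 3 = 119 // 2^3 = 14
Final: R5 = 14

14


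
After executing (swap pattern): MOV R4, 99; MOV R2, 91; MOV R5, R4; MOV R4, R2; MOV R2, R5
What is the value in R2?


Register state trace (swap pattern):
  MOV R4, 99  → R4 = 99
  MOV R2, 91  → R2 = 91
  MOV R5, R4  → R5 = 99  (save R4)
  MOV R4, R2  → R4 = 91  (R4 gets R2's value)
  MOV R2, R5  → R2 = 99  (R2 gets saved value)
Final: R2 = 99

99


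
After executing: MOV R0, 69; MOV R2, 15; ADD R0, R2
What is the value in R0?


Register state trace:
  MOV R0, 69  → R0 = 69
  MOV R2, 15  → R2 = 15
  ADD R0, R2  → R0 = 69 + 15 = 84
Final: R0 = 84

84


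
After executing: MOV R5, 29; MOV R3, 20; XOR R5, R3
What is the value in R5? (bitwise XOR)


Register state trace:
  MOV R5, 29  → R5 = 29 (0b00011101)
  MOV R3, 20  → R3 = 20 (0b00010100)
  XOR R5, R3  → R5 = 29 XOR 20 = 9 (0b00001001)
Final: R5 = 9

9


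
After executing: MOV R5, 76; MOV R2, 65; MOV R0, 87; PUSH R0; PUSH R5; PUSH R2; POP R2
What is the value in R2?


Stack trace (top is rightmost):
  MOV R5, 76  → R5 = 76
  MOV R2, 65  → R2 = 65
  MOV R0, 87  → R0 = 87
  PUSH R0  → stack: [87]
  PUSH R5  → stack: [87, 76]
  PUSH R2  → stack: [87, 76, 65]
  POP R2  → R2 = 65, stack: [87, 76]
Final: R2 = 65

65


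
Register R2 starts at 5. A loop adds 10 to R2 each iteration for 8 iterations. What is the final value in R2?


Starting value: R2 = 5
  Iter 1: R2 = 5 + 10 = 15
  Iter 2: R2 = 15 + 10 = 25
  Iter 3: R2 = 25 + 10 = 35
  Iter 4: R2 = 35 + 10 = 45
  Iter 5: R2 = 45 + 10 = 55
  Iter 6: R2 = 55 + 10 = 65
  Iter 7: R2 = 65 + 10 = 75
  Iter 8: R2 = 75 + 10 = 85
Final: R2 = 85

85


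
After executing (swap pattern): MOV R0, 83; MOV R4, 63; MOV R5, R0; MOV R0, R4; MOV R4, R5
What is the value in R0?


Register state trace (swap pattern):
  MOV R0, 83  → R0 = 83
  MOV R4, 63  → R4 = 63
  MOV R5, R0  → R5 = 83  (save R0)
  MOV R0, R4  → R0 = 63  (R0 gets R4's value)
  MOV R4, R5  → R4 = 83  (R4 gets saved value)
Final: R0 = 63

63


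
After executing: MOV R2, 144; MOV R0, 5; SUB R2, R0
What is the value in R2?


Register state trace:
  MOV R2, 144  → R2 = 144
  MOV R0, 5  → R0 = 5
  SUB R2, R0  → R2 = 144 - 5 = 139
Final: R2 = 139

139


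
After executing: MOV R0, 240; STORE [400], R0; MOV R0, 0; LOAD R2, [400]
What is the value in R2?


Register and memory trace:
  MOV R0, 240  → R0 = 240
  STORE [400], R0  → mem[400] = 240
  MOV R0, 0  → R0 = 0
  LOAD R2, [400]  → R2 = mem[400] = 240
Final: R2 = 240

240


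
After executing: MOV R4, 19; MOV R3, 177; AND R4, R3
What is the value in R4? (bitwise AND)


Register state trace:
  MOV R4, 19  → R4 = 19 (0b00010011)
  MOV R3, 177  → R3 = 177 (0b10110001)
  AND R4, R3  → R4 = 19 AND 177 = 17 (0b00010001)
Final: R4 = 17

17


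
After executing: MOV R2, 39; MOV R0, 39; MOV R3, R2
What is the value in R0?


Register state trace:
  MOV R2, 39  → R2 = 39
  MOV R0, 39  → R0 = 39
  MOV R3, R2  → R3 = 39
Final: R0 = 39

39


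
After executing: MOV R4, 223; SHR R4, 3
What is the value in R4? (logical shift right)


Register state trace:
  MOV R4, 223  → R4 = 223
  SHR R4, 3  → R4 = 223 >> 3 = 223 // 2^3 = 27
Final: R4 = 27

27


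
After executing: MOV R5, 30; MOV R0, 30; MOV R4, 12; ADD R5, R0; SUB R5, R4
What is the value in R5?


Register state trace:
  MOV R5, 30  → R5 = 30
  MOV R0, 30  → R0 = 30
  MOV R4, 12  → R4 = 12
  ADD R5, R0  → R5 = 30 + 30 = 60
  SUB R5, R4  → R5 = 60 - 12 = 48
Final: R5 = 48

48


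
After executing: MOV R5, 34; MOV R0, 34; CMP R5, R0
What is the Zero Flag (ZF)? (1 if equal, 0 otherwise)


Register state trace:
  MOV R5, 34  → R5 = 34
  MOV R0, 34  → R0 = 34
  CMP R5, R0  → computes 34 - 34 = 0
  Result is zero, so values are equal
ZF = 1

1


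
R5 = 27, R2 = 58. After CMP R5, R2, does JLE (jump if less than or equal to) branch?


Trace:
  R5 = 27, R2 = 58
  CMP R5, R2  → compares 27 vs 58
  JLE checks: is 27 less than or equal to 58?
  27 < 58, so condition is true
Branch taken: Yes

Yes


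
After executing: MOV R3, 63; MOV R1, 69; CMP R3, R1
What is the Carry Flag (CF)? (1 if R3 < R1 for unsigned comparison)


Register state trace:
  MOV R3, 63  → R3 = 63
  MOV R1, 69  → R1 = 69
  CMP R3, R1  → unsigned 63 - 69: borrow occurs
  63 < 69, so CF = 1
CF = 1

1


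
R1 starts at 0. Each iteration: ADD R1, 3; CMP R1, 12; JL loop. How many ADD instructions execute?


Loop trace (R1 starts at 0, target 12, step 3):
  ADD #1: R1 = 0 + 3 = 3  → 3 < 12, loop
  ADD #2: R1 = 3 + 3 = 6  → 6 < 12, loop
  ADD #3: R1 = 6 + 3 = 9  → 9 < 12, loop
  ADD #4: R1 = 9 + 3 = 12  → 12 >= 12, exit
Total ADD instructions: 4

4


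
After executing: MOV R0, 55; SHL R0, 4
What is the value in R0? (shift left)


Register state trace:
  MOV R0, 55  → R0 = 55
  SHL R0, 4  → R0 = 55 << 4 = 55 * 2^4 = 880
Final: R0 = 880

880


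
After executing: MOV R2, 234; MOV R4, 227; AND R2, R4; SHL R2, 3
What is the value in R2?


Register state trace:
  MOV R2, 234  → R2 = 234 (0b11101010)
  MOV R4, 227  → R4 = 227 (0b11100011)
  AND R2, R4  → R2 = 234 AND 227 = 226 (0b11100010)
  SHL R2, 3  → R2 = 226 << 3 = 1808
Final: R2 = 1808

1808


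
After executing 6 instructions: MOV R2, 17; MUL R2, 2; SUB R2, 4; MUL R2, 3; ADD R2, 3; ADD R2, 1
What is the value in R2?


Register state trace:
  MOV R2, 17  → R2 = 17
  MUL R2, 2  → R2 = 17 * 2 = 34
  SUB R2, 4  → R2 = 34 - 4 = 30
  MUL R2, 3  → R2 = 30 * 3 = 90
  ADD R2, 3  → R2 = 90 + 3 = 93
  ADD R2, 1  → R2 = 93 + 1 = 94
Final: R2 = 94

94


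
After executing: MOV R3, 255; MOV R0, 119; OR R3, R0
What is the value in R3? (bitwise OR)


Register state trace:
  MOV R3, 255  → R3 = 255 (0b11111111)
  MOV R0, 119  → R0 = 119 (0b01110111)
  OR R3, R0   → R3 = 255 OR 119 = 255 (0b11111111)
Final: R3 = 255

255


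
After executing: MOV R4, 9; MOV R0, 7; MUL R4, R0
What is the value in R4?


Register state trace:
  MOV R4, 9  → R4 = 9
  MOV R0, 7  → R0 = 7
  MUL R4, R0  → R4 = 9 * 7 = 63
Final: R4 = 63

63


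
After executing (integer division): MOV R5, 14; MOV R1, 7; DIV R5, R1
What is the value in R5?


Register state trace:
  MOV R5, 14  → R5 = 14
  MOV R1, 7  → R1 = 7
  DIV R5, R1  → R5 = 14 // 7 = 2
Final: R5 = 2

2


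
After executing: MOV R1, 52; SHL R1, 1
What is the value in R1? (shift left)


Register state trace:
  MOV R1, 52  → R1 = 52
  SHL R1, 1  → R1 = 52 << 1 = 52 * 2^1 = 104
Final: R1 = 104

104


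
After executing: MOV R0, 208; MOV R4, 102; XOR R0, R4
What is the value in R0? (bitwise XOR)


Register state trace:
  MOV R0, 208  → R0 = 208 (0b11010000)
  MOV R4, 102  → R4 = 102 (0b01100110)
  XOR R0, R4  → R0 = 208 XOR 102 = 182 (0b10110110)
Final: R0 = 182

182


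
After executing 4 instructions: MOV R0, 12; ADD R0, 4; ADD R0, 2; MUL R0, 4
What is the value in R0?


Register state trace:
  MOV R0, 12  → R0 = 12
  ADD R0, 4  → R0 = 12 + 4 = 16
  ADD R0, 2  → R0 = 16 + 2 = 18
  MUL R0, 4  → R0 = 18 * 4 = 72
Final: R0 = 72

72


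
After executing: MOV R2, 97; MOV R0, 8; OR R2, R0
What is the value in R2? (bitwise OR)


Register state trace:
  MOV R2, 97  → R2 = 97 (0b01100001)
  MOV R0, 8  → R0 = 8 (0b00001000)
  OR R2, R0   → R2 = 97 OR 8 = 105 (0b01101001)
Final: R2 = 105

105


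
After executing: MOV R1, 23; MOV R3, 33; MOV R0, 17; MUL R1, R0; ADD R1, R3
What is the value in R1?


Register state trace:
  MOV R1, 23  → R1 = 23
  MOV R3, 33  → R3 = 33
  MOV R0, 17  → R0 = 17
  MUL R1, R0  → R1 = 23 * 17 = 391
  ADD R1, R3  → R1 = 391 + 33 = 424
Final: R1 = 424

424


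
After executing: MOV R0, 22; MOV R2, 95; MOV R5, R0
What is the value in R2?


Register state trace:
  MOV R0, 22  → R0 = 22
  MOV R2, 95  → R2 = 95
  MOV R5, R0  → R5 = 22
Final: R2 = 95

95


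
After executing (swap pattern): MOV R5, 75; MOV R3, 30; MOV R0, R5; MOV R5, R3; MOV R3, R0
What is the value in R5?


Register state trace (swap pattern):
  MOV R5, 75  → R5 = 75
  MOV R3, 30  → R3 = 30
  MOV R0, R5  → R0 = 75  (save R5)
  MOV R5, R3  → R5 = 30  (R5 gets R3's value)
  MOV R3, R0  → R3 = 75  (R3 gets saved value)
Final: R5 = 30

30


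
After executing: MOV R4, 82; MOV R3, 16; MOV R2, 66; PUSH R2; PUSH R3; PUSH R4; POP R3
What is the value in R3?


Stack trace (top is rightmost):
  MOV R4, 82  → R4 = 82
  MOV R3, 16  → R3 = 16
  MOV R2, 66  → R2 = 66
  PUSH R2  → stack: [66]
  PUSH R3  → stack: [66, 16]
  PUSH R4  → stack: [66, 16, 82]
  POP R3  → R3 = 82, stack: [66, 16]
Final: R3 = 82

82


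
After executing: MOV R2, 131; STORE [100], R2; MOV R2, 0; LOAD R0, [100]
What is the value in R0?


Register and memory trace:
  MOV R2, 131  → R2 = 131
  STORE [100], R2  → mem[100] = 131
  MOV R2, 0  → R2 = 0
  LOAD R0, [100]  → R0 = mem[100] = 131
Final: R0 = 131

131


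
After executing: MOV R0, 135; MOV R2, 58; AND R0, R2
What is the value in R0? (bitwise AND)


Register state trace:
  MOV R0, 135  → R0 = 135 (0b10000111)
  MOV R2, 58  → R2 = 58 (0b00111010)
  AND R0, R2  → R0 = 135 AND 58 = 2 (0b00000010)
Final: R0 = 2

2


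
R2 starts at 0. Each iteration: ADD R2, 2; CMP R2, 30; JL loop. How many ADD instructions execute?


Loop trace (R2 starts at 0, target 30, step 2):
  ADD #1: R2 = 0 + 2 = 2  → 2 < 30, loop
  ADD #2: R2 = 2 + 2 = 4  → 4 < 30, loop
  ADD #3: R2 = 4 + 2 = 6  → 6 < 30, loop
  ADD #4: R2 = 6 + 2 = 8  → 8 < 30, loop
  ADD #5: R2 = 8 + 2 = 10  → 10 < 30, loop
  ADD #6: R2 = 10 + 2 = 12  → 12 < 30, loop
  ADD #7: R2 = 12 + 2 = 14  → 14 < 30, loop
  ADD #8: R2 = 14 + 2 = 16  → 16 < 30, loop
  ADD #9: R2 = 16 + 2 = 18  → 18 < 30, loop
  ADD #10: R2 = 18 + 2 = 20  → 20 < 30, loop
  ADD #11: R2 = 20 + 2 = 22  → 22 < 30, loop
  ADD #12: R2 = 22 + 2 = 24  → 24 < 30, loop
  ADD #13: R2 = 24 + 2 = 26  → 26 < 30, loop
  ADD #14: R2 = 26 + 2 = 28  → 28 < 30, loop
  ADD #15: R2 = 28 + 2 = 30  → 30 >= 30, exit
Total ADD instructions: 15

15


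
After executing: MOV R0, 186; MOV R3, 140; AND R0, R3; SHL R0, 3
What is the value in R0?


Register state trace:
  MOV R0, 186  → R0 = 186 (0b10111010)
  MOV R3, 140  → R3 = 140 (0b10001100)
  AND R0, R3  → R0 = 186 AND 140 = 136 (0b10001000)
  SHL R0, 3  → R0 = 136 << 3 = 1088
Final: R0 = 1088

1088


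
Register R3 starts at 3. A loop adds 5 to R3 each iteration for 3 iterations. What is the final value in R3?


Starting value: R3 = 3
  Iter 1: R3 = 3 + 5 = 8
  Iter 2: R3 = 8 + 5 = 13
  Iter 3: R3 = 13 + 5 = 18
Final: R3 = 18

18


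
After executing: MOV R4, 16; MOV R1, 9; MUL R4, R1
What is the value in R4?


Register state trace:
  MOV R4, 16  → R4 = 16
  MOV R1, 9  → R1 = 9
  MUL R4, R1  → R4 = 16 * 9 = 144
Final: R4 = 144

144


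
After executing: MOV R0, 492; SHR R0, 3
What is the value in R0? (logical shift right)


Register state trace:
  MOV R0, 492  → R0 = 492
  SHR R0, 3  → R0 = 492 >> 3 = 492 // 2^3 = 61
Final: R0 = 61

61


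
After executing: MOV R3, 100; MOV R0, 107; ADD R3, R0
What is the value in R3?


Register state trace:
  MOV R3, 100  → R3 = 100
  MOV R0, 107  → R0 = 107
  ADD R3, R0  → R3 = 100 + 107 = 207
Final: R3 = 207

207


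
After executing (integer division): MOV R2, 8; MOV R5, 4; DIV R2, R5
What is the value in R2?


Register state trace:
  MOV R2, 8  → R2 = 8
  MOV R5, 4  → R5 = 4
  DIV R2, R5  → R2 = 8 // 4 = 2
Final: R2 = 2

2


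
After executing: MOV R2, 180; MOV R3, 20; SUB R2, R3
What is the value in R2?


Register state trace:
  MOV R2, 180  → R2 = 180
  MOV R3, 20  → R3 = 20
  SUB R2, R3  → R2 = 180 - 20 = 160
Final: R2 = 160

160


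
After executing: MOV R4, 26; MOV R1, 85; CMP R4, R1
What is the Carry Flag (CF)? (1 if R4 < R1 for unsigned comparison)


Register state trace:
  MOV R4, 26  → R4 = 26
  MOV R1, 85  → R1 = 85
  CMP R4, R1  → unsigned 26 - 85: borrow occurs
  26 < 85, so CF = 1
CF = 1

1


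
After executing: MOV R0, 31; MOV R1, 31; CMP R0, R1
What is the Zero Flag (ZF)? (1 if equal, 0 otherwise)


Register state trace:
  MOV R0, 31  → R0 = 31
  MOV R1, 31  → R1 = 31
  CMP R0, R1  → computes 31 - 31 = 0
  Result is zero, so values are equal
ZF = 1

1


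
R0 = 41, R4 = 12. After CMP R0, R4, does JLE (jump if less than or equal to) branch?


Trace:
  R0 = 41, R4 = 12
  CMP R0, R4  → compares 41 vs 12
  JLE checks: is 41 less than or equal to 12?
  41 > 12, so condition is false
Branch taken: No

No


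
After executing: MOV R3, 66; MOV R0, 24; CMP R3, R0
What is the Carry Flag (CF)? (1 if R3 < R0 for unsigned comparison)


Register state trace:
  MOV R3, 66  → R3 = 66
  MOV R0, 24  → R0 = 24
  CMP R3, R0  → unsigned 66 - 24: no borrow
  66 >= 24, so CF = 0
CF = 0

0


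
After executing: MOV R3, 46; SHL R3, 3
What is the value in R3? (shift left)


Register state trace:
  MOV R3, 46  → R3 = 46
  SHL R3, 3  → R3 = 46 << 3 = 46 * 2^3 = 368
Final: R3 = 368

368


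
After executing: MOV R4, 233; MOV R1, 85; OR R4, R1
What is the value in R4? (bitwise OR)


Register state trace:
  MOV R4, 233  → R4 = 233 (0b11101001)
  MOV R1, 85  → R1 = 85 (0b01010101)
  OR R4, R1   → R4 = 233 OR 85 = 253 (0b11111101)
Final: R4 = 253

253


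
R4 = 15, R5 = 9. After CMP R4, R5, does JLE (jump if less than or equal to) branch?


Trace:
  R4 = 15, R5 = 9
  CMP R4, R5  → compares 15 vs 9
  JLE checks: is 15 less than or equal to 9?
  15 > 9, so condition is false
Branch taken: No

No


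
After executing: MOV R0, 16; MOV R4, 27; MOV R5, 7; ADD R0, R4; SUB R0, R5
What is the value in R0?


Register state trace:
  MOV R0, 16  → R0 = 16
  MOV R4, 27  → R4 = 27
  MOV R5, 7  → R5 = 7
  ADD R0, R4  → R0 = 16 + 27 = 43
  SUB R0, R5  → R0 = 43 - 7 = 36
Final: R0 = 36

36


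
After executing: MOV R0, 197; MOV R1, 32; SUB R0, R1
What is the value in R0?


Register state trace:
  MOV R0, 197  → R0 = 197
  MOV R1, 32  → R1 = 32
  SUB R0, R1  → R0 = 197 - 32 = 165
Final: R0 = 165

165


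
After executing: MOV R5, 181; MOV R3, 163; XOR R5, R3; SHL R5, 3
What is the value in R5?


Register state trace:
  MOV R5, 181  → R5 = 181 (0b10110101)
  MOV R3, 163  → R3 = 163 (0b10100011)
  XOR R5, R3  → R5 = 181 XOR 163 = 22 (0b00010110)
  SHL R5, 3  → R5 = 22 << 3 = 176
Final: R5 = 176

176


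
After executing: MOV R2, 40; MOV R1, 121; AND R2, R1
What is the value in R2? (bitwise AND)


Register state trace:
  MOV R2, 40  → R2 = 40 (0b00101000)
  MOV R1, 121  → R1 = 121 (0b01111001)
  AND R2, R1  → R2 = 40 AND 121 = 40 (0b00101000)
Final: R2 = 40

40


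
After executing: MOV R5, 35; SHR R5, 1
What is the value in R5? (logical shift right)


Register state trace:
  MOV R5, 35  → R5 = 35
  SHR R5, 1  → R5 = 35 >> 1 = 35 // 2^1 = 17
Final: R5 = 17

17


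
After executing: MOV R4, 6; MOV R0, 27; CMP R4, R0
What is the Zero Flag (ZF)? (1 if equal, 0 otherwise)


Register state trace:
  MOV R4, 6  → R4 = 6
  MOV R0, 27  → R0 = 27
  CMP R4, R0  → computes 6 - 27 = -21
  Result is nonzero, so values are not equal
ZF = 0

0


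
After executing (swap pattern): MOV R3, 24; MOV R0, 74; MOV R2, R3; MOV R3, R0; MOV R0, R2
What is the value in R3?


Register state trace (swap pattern):
  MOV R3, 24  → R3 = 24
  MOV R0, 74  → R0 = 74
  MOV R2, R3  → R2 = 24  (save R3)
  MOV R3, R0  → R3 = 74  (R3 gets R0's value)
  MOV R0, R2  → R0 = 24  (R0 gets saved value)
Final: R3 = 74

74


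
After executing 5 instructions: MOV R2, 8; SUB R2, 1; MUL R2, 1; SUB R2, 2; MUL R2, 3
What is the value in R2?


Register state trace:
  MOV R2, 8  → R2 = 8
  SUB R2, 1  → R2 = 8 - 1 = 7
  MUL R2, 1  → R2 = 7 * 1 = 7
  SUB R2, 2  → R2 = 7 - 2 = 5
  MUL R2, 3  → R2 = 5 * 3 = 15
Final: R2 = 15

15


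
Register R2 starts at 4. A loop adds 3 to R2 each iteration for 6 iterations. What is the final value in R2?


Starting value: R2 = 4
  Iter 1: R2 = 4 + 3 = 7
  Iter 2: R2 = 7 + 3 = 10
  Iter 3: R2 = 10 + 3 = 13
  Iter 4: R2 = 13 + 3 = 16
  Iter 5: R2 = 16 + 3 = 19
  Iter 6: R2 = 19 + 3 = 22
Final: R2 = 22

22


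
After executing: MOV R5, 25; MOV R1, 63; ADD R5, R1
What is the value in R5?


Register state trace:
  MOV R5, 25  → R5 = 25
  MOV R1, 63  → R1 = 63
  ADD R5, R1  → R5 = 25 + 63 = 88
Final: R5 = 88

88


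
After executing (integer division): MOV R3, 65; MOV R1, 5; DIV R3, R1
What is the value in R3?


Register state trace:
  MOV R3, 65  → R3 = 65
  MOV R1, 5  → R1 = 5
  DIV R3, R1  → R3 = 65 // 5 = 13
Final: R3 = 13

13


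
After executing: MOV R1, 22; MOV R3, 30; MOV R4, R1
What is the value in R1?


Register state trace:
  MOV R1, 22  → R1 = 22
  MOV R3, 30  → R3 = 30
  MOV R4, R1  → R4 = 22
Final: R1 = 22

22


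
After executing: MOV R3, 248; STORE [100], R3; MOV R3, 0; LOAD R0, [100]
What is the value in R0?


Register and memory trace:
  MOV R3, 248  → R3 = 248
  STORE [100], R3  → mem[100] = 248
  MOV R3, 0  → R3 = 0
  LOAD R0, [100]  → R0 = mem[100] = 248
Final: R0 = 248

248


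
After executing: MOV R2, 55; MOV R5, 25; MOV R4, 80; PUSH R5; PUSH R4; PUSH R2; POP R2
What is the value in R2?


Stack trace (top is rightmost):
  MOV R2, 55  → R2 = 55
  MOV R5, 25  → R5 = 25
  MOV R4, 80  → R4 = 80
  PUSH R5  → stack: [25]
  PUSH R4  → stack: [25, 80]
  PUSH R2  → stack: [25, 80, 55]
  POP R2  → R2 = 55, stack: [25, 80]
Final: R2 = 55

55


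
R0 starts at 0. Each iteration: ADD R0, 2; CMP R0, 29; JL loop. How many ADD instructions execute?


Loop trace (R0 starts at 0, target 29, step 2):
  ADD #1: R0 = 0 + 2 = 2  → 2 < 29, loop
  ADD #2: R0 = 2 + 2 = 4  → 4 < 29, loop
  ADD #3: R0 = 4 + 2 = 6  → 6 < 29, loop
  ADD #4: R0 = 6 + 2 = 8  → 8 < 29, loop
  ADD #5: R0 = 8 + 2 = 10  → 10 < 29, loop
  ADD #6: R0 = 10 + 2 = 12  → 12 < 29, loop
  ADD #7: R0 = 12 + 2 = 14  → 14 < 29, loop
  ADD #8: R0 = 14 + 2 = 16  → 16 < 29, loop
  ADD #9: R0 = 16 + 2 = 18  → 18 < 29, loop
  ADD #10: R0 = 18 + 2 = 20  → 20 < 29, loop
  ADD #11: R0 = 20 + 2 = 22  → 22 < 29, loop
  ADD #12: R0 = 22 + 2 = 24  → 24 < 29, loop
  ADD #13: R0 = 24 + 2 = 26  → 26 < 29, loop
  ADD #14: R0 = 26 + 2 = 28  → 28 < 29, loop
  ADD #15: R0 = 28 + 2 = 30  → 30 >= 29, exit
Total ADD instructions: 15

15


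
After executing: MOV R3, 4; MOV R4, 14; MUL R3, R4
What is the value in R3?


Register state trace:
  MOV R3, 4  → R3 = 4
  MOV R4, 14  → R4 = 14
  MUL R3, R4  → R3 = 4 * 14 = 56
Final: R3 = 56

56


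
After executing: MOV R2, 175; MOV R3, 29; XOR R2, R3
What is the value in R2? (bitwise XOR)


Register state trace:
  MOV R2, 175  → R2 = 175 (0b10101111)
  MOV R3, 29  → R3 = 29 (0b00011101)
  XOR R2, R3  → R2 = 175 XOR 29 = 178 (0b10110010)
Final: R2 = 178

178


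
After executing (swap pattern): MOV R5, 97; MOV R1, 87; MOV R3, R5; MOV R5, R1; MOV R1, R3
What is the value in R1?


Register state trace (swap pattern):
  MOV R5, 97  → R5 = 97
  MOV R1, 87  → R1 = 87
  MOV R3, R5  → R3 = 97  (save R5)
  MOV R5, R1  → R5 = 87  (R5 gets R1's value)
  MOV R1, R3  → R1 = 97  (R1 gets saved value)
Final: R1 = 97

97


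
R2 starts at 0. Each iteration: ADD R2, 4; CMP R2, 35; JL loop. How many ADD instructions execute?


Loop trace (R2 starts at 0, target 35, step 4):
  ADD #1: R2 = 0 + 4 = 4  → 4 < 35, loop
  ADD #2: R2 = 4 + 4 = 8  → 8 < 35, loop
  ADD #3: R2 = 8 + 4 = 12  → 12 < 35, loop
  ADD #4: R2 = 12 + 4 = 16  → 16 < 35, loop
  ADD #5: R2 = 16 + 4 = 20  → 20 < 35, loop
  ADD #6: R2 = 20 + 4 = 24  → 24 < 35, loop
  ADD #7: R2 = 24 + 4 = 28  → 28 < 35, loop
  ADD #8: R2 = 28 + 4 = 32  → 32 < 35, loop
  ADD #9: R2 = 32 + 4 = 36  → 36 >= 35, exit
Total ADD instructions: 9

9


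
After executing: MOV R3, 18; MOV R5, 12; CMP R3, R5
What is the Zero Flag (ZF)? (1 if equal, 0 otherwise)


Register state trace:
  MOV R3, 18  → R3 = 18
  MOV R5, 12  → R5 = 12
  CMP R3, R5  → computes 18 - 12 = 6
  Result is nonzero, so values are not equal
ZF = 0

0


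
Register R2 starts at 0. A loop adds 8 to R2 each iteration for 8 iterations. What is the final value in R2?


Starting value: R2 = 0
  Iter 1: R2 = 0 + 8 = 8
  Iter 2: R2 = 8 + 8 = 16
  Iter 3: R2 = 16 + 8 = 24
  Iter 4: R2 = 24 + 8 = 32
  Iter 5: R2 = 32 + 8 = 40
  Iter 6: R2 = 40 + 8 = 48
  Iter 7: R2 = 48 + 8 = 56
  Iter 8: R2 = 56 + 8 = 64
Final: R2 = 64

64


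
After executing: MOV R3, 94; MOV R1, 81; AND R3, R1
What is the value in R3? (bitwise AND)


Register state trace:
  MOV R3, 94  → R3 = 94 (0b01011110)
  MOV R1, 81  → R1 = 81 (0b01010001)
  AND R3, R1  → R3 = 94 AND 81 = 80 (0b01010000)
Final: R3 = 80

80


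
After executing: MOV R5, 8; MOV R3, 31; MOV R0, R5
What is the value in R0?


Register state trace:
  MOV R5, 8  → R5 = 8
  MOV R3, 31  → R3 = 31
  MOV R0, R5  → R0 = 8
Final: R0 = 8

8


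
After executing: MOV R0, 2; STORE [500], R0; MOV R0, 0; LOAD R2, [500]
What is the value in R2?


Register and memory trace:
  MOV R0, 2  → R0 = 2
  STORE [500], R0  → mem[500] = 2
  MOV R0, 0  → R0 = 0
  LOAD R2, [500]  → R2 = mem[500] = 2
Final: R2 = 2

2


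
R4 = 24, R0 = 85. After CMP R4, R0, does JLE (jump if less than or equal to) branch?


Trace:
  R4 = 24, R0 = 85
  CMP R4, R0  → compares 24 vs 85
  JLE checks: is 24 less than or equal to 85?
  24 < 85, so condition is true
Branch taken: Yes

Yes


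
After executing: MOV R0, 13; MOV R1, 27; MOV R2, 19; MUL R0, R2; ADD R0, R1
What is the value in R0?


Register state trace:
  MOV R0, 13  → R0 = 13
  MOV R1, 27  → R1 = 27
  MOV R2, 19  → R2 = 19
  MUL R0, R2  → R0 = 13 * 19 = 247
  ADD R0, R1  → R0 = 247 + 27 = 274
Final: R0 = 274

274


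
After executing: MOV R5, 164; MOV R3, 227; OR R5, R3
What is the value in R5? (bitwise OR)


Register state trace:
  MOV R5, 164  → R5 = 164 (0b10100100)
  MOV R3, 227  → R3 = 227 (0b11100011)
  OR R5, R3   → R5 = 164 OR 227 = 231 (0b11100111)
Final: R5 = 231

231


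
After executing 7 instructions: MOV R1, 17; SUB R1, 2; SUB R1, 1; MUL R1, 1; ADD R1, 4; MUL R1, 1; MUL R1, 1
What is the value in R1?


Register state trace:
  MOV R1, 17  → R1 = 17
  SUB R1, 2  → R1 = 17 - 2 = 15
  SUB R1, 1  → R1 = 15 - 1 = 14
  MUL R1, 1  → R1 = 14 * 1 = 14
  ADD R1, 4  → R1 = 14 + 4 = 18
  MUL R1, 1  → R1 = 18 * 1 = 18
  MUL R1, 1  → R1 = 18 * 1 = 18
Final: R1 = 18

18


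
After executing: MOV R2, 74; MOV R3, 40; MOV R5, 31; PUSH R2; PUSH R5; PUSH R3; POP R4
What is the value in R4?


Stack trace (top is rightmost):
  MOV R2, 74  → R2 = 74
  MOV R3, 40  → R3 = 40
  MOV R5, 31  → R5 = 31
  PUSH R2  → stack: [74]
  PUSH R5  → stack: [74, 31]
  PUSH R3  → stack: [74, 31, 40]
  POP R4  → R4 = 40, stack: [74, 31]
Final: R4 = 40

40


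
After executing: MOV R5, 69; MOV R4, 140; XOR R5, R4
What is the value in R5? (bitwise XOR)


Register state trace:
  MOV R5, 69  → R5 = 69 (0b01000101)
  MOV R4, 140  → R4 = 140 (0b10001100)
  XOR R5, R4  → R5 = 69 XOR 140 = 201 (0b11001001)
Final: R5 = 201

201


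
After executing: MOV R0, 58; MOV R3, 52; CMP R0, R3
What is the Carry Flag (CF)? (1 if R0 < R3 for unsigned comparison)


Register state trace:
  MOV R0, 58  → R0 = 58
  MOV R3, 52  → R3 = 52
  CMP R0, R3  → unsigned 58 - 52: no borrow
  58 >= 52, so CF = 0
CF = 0

0


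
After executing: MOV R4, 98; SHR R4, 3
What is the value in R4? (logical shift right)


Register state trace:
  MOV R4, 98  → R4 = 98
  SHR R4, 3  → R4 = 98 >> 3 = 98 // 2^3 = 12
Final: R4 = 12

12


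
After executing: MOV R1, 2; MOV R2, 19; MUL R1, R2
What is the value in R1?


Register state trace:
  MOV R1, 2  → R1 = 2
  MOV R2, 19  → R2 = 19
  MUL R1, R2  → R1 = 2 * 19 = 38
Final: R1 = 38

38


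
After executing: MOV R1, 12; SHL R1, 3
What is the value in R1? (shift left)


Register state trace:
  MOV R1, 12  → R1 = 12
  SHL R1, 3  → R1 = 12 << 3 = 12 * 2^3 = 96
Final: R1 = 96

96


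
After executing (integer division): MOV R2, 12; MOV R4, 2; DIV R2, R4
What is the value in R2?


Register state trace:
  MOV R2, 12  → R2 = 12
  MOV R4, 2  → R4 = 2
  DIV R2, R4  → R2 = 12 // 2 = 6
Final: R2 = 6

6


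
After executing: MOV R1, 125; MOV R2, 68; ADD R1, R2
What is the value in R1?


Register state trace:
  MOV R1, 125  → R1 = 125
  MOV R2, 68  → R2 = 68
  ADD R1, R2  → R1 = 125 + 68 = 193
Final: R1 = 193

193


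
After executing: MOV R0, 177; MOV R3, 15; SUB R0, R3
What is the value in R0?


Register state trace:
  MOV R0, 177  → R0 = 177
  MOV R3, 15  → R3 = 15
  SUB R0, R3  → R0 = 177 - 15 = 162
Final: R0 = 162

162


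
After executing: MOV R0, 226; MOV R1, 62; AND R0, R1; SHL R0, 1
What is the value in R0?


Register state trace:
  MOV R0, 226  → R0 = 226 (0b11100010)
  MOV R1, 62  → R1 = 62 (0b00111110)
  AND R0, R1  → R0 = 226 AND 62 = 34 (0b00100010)
  SHL R0, 1  → R0 = 34 << 1 = 68
Final: R0 = 68

68


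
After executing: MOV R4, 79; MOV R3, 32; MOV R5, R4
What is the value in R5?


Register state trace:
  MOV R4, 79  → R4 = 79
  MOV R3, 32  → R3 = 32
  MOV R5, R4  → R5 = 79
Final: R5 = 79

79


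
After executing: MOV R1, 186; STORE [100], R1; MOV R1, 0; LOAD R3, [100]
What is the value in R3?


Register and memory trace:
  MOV R1, 186  → R1 = 186
  STORE [100], R1  → mem[100] = 186
  MOV R1, 0  → R1 = 0
  LOAD R3, [100]  → R3 = mem[100] = 186
Final: R3 = 186

186


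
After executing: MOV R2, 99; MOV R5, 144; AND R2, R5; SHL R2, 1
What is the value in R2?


Register state trace:
  MOV R2, 99  → R2 = 99 (0b01100011)
  MOV R5, 144  → R5 = 144 (0b10010000)
  AND R2, R5  → R2 = 99 AND 144 = 0 (0b00000000)
  SHL R2, 1  → R2 = 0 << 1 = 0
Final: R2 = 0

0


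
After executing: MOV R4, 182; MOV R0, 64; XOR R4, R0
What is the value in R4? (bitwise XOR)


Register state trace:
  MOV R4, 182  → R4 = 182 (0b10110110)
  MOV R0, 64  → R0 = 64 (0b01000000)
  XOR R4, R0  → R4 = 182 XOR 64 = 246 (0b11110110)
Final: R4 = 246

246


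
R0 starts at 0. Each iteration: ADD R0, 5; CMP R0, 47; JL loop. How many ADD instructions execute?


Loop trace (R0 starts at 0, target 47, step 5):
  ADD #1: R0 = 0 + 5 = 5  → 5 < 47, loop
  ADD #2: R0 = 5 + 5 = 10  → 10 < 47, loop
  ADD #3: R0 = 10 + 5 = 15  → 15 < 47, loop
  ADD #4: R0 = 15 + 5 = 20  → 20 < 47, loop
  ADD #5: R0 = 20 + 5 = 25  → 25 < 47, loop
  ADD #6: R0 = 25 + 5 = 30  → 30 < 47, loop
  ADD #7: R0 = 30 + 5 = 35  → 35 < 47, loop
  ADD #8: R0 = 35 + 5 = 40  → 40 < 47, loop
  ADD #9: R0 = 40 + 5 = 45  → 45 < 47, loop
  ADD #10: R0 = 45 + 5 = 50  → 50 >= 47, exit
Total ADD instructions: 10

10


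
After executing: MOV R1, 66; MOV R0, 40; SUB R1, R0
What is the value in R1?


Register state trace:
  MOV R1, 66  → R1 = 66
  MOV R0, 40  → R0 = 40
  SUB R1, R0  → R1 = 66 - 40 = 26
Final: R1 = 26

26


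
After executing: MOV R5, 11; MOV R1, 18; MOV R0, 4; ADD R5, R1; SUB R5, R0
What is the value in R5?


Register state trace:
  MOV R5, 11  → R5 = 11
  MOV R1, 18  → R1 = 18
  MOV R0, 4  → R0 = 4
  ADD R5, R1  → R5 = 11 + 18 = 29
  SUB R5, R0  → R5 = 29 - 4 = 25
Final: R5 = 25

25


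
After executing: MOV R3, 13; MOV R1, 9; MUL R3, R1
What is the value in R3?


Register state trace:
  MOV R3, 13  → R3 = 13
  MOV R1, 9  → R1 = 9
  MUL R3, R1  → R3 = 13 * 9 = 117
Final: R3 = 117

117


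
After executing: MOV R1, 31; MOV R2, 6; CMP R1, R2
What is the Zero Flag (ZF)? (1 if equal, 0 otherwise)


Register state trace:
  MOV R1, 31  → R1 = 31
  MOV R2, 6  → R2 = 6
  CMP R1, R2  → computes 31 - 6 = 25
  Result is nonzero, so values are not equal
ZF = 0

0


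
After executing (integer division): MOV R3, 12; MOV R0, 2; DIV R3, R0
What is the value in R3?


Register state trace:
  MOV R3, 12  → R3 = 12
  MOV R0, 2  → R0 = 2
  DIV R3, R0  → R3 = 12 // 2 = 6
Final: R3 = 6

6


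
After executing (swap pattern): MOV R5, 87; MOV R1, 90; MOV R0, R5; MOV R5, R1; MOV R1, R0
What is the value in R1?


Register state trace (swap pattern):
  MOV R5, 87  → R5 = 87
  MOV R1, 90  → R1 = 90
  MOV R0, R5  → R0 = 87  (save R5)
  MOV R5, R1  → R5 = 90  (R5 gets R1's value)
  MOV R1, R0  → R1 = 87  (R1 gets saved value)
Final: R1 = 87

87


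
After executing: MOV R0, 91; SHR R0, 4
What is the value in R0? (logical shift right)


Register state trace:
  MOV R0, 91  → R0 = 91
  SHR R0, 4  → R0 = 91 >> 4 = 91 // 2^4 = 5
Final: R0 = 5

5


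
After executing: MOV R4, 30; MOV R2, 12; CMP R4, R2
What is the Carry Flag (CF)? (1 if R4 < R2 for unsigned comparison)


Register state trace:
  MOV R4, 30  → R4 = 30
  MOV R2, 12  → R2 = 12
  CMP R4, R2  → unsigned 30 - 12: no borrow
  30 >= 12, so CF = 0
CF = 0

0


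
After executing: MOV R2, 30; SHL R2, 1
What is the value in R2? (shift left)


Register state trace:
  MOV R2, 30  → R2 = 30
  SHL R2, 1  → R2 = 30 << 1 = 30 * 2^1 = 60
Final: R2 = 60

60


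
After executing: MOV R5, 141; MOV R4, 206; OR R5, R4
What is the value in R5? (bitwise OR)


Register state trace:
  MOV R5, 141  → R5 = 141 (0b10001101)
  MOV R4, 206  → R4 = 206 (0b11001110)
  OR R5, R4   → R5 = 141 OR 206 = 207 (0b11001111)
Final: R5 = 207

207


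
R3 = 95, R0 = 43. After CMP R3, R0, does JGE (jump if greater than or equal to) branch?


Trace:
  R3 = 95, R0 = 43
  CMP R3, R0  → compares 95 vs 43
  JGE checks: is 95 greater than or equal to 43?
  95 > 43, so condition is true
Branch taken: Yes

Yes


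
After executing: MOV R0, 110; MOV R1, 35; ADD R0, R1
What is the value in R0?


Register state trace:
  MOV R0, 110  → R0 = 110
  MOV R1, 35  → R1 = 35
  ADD R0, R1  → R0 = 110 + 35 = 145
Final: R0 = 145

145


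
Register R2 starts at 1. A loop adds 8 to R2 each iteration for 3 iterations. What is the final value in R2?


Starting value: R2 = 1
  Iter 1: R2 = 1 + 8 = 9
  Iter 2: R2 = 9 + 8 = 17
  Iter 3: R2 = 17 + 8 = 25
Final: R2 = 25

25


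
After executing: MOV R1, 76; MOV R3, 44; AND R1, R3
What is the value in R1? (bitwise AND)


Register state trace:
  MOV R1, 76  → R1 = 76 (0b01001100)
  MOV R3, 44  → R3 = 44 (0b00101100)
  AND R1, R3  → R1 = 76 AND 44 = 12 (0b00001100)
Final: R1 = 12

12


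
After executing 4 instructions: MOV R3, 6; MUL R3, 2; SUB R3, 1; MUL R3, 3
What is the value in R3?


Register state trace:
  MOV R3, 6  → R3 = 6
  MUL R3, 2  → R3 = 6 * 2 = 12
  SUB R3, 1  → R3 = 12 - 1 = 11
  MUL R3, 3  → R3 = 11 * 3 = 33
Final: R3 = 33

33


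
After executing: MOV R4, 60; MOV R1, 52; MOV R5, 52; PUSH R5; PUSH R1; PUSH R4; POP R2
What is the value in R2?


Stack trace (top is rightmost):
  MOV R4, 60  → R4 = 60
  MOV R1, 52  → R1 = 52
  MOV R5, 52  → R5 = 52
  PUSH R5  → stack: [52]
  PUSH R1  → stack: [52, 52]
  PUSH R4  → stack: [52, 52, 60]
  POP R2  → R2 = 60, stack: [52, 52]
Final: R2 = 60

60


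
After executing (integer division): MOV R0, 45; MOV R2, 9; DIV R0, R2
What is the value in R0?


Register state trace:
  MOV R0, 45  → R0 = 45
  MOV R2, 9  → R2 = 9
  DIV R0, R2  → R0 = 45 // 9 = 5
Final: R0 = 5

5


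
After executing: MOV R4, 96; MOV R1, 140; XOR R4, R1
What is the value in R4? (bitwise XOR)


Register state trace:
  MOV R4, 96  → R4 = 96 (0b01100000)
  MOV R1, 140  → R1 = 140 (0b10001100)
  XOR R4, R1  → R4 = 96 XOR 140 = 236 (0b11101100)
Final: R4 = 236

236


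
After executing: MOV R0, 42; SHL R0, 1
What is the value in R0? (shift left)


Register state trace:
  MOV R0, 42  → R0 = 42
  SHL R0, 1  → R0 = 42 << 1 = 42 * 2^1 = 84
Final: R0 = 84

84


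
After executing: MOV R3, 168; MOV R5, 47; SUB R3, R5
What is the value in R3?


Register state trace:
  MOV R3, 168  → R3 = 168
  MOV R5, 47  → R5 = 47
  SUB R3, R5  → R3 = 168 - 47 = 121
Final: R3 = 121

121


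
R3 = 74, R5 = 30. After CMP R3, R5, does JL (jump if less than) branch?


Trace:
  R3 = 74, R5 = 30
  CMP R3, R5  → compares 74 vs 30
  JL checks: is 74 less than 30?
  74 > 30, so condition is false
Branch taken: No

No


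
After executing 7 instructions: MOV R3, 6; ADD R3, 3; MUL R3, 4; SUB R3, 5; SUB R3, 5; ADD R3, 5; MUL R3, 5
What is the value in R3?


Register state trace:
  MOV R3, 6  → R3 = 6
  ADD R3, 3  → R3 = 6 + 3 = 9
  MUL R3, 4  → R3 = 9 * 4 = 36
  SUB R3, 5  → R3 = 36 - 5 = 31
  SUB R3, 5  → R3 = 31 - 5 = 26
  ADD R3, 5  → R3 = 26 + 5 = 31
  MUL R3, 5  → R3 = 31 * 5 = 155
Final: R3 = 155

155


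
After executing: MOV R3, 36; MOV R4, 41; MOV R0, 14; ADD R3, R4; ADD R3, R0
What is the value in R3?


Register state trace:
  MOV R3, 36  → R3 = 36
  MOV R4, 41  → R4 = 41
  MOV R0, 14  → R0 = 14
  ADD R3, R4  → R3 = 36 + 41 = 77
  ADD R3, R0  → R3 = 77 + 14 = 91
Final: R3 = 91

91


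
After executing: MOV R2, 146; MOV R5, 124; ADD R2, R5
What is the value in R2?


Register state trace:
  MOV R2, 146  → R2 = 146
  MOV R5, 124  → R5 = 124
  ADD R2, R5  → R2 = 146 + 124 = 270
Final: R2 = 270

270


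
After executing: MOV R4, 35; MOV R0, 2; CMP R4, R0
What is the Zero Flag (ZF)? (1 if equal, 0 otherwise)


Register state trace:
  MOV R4, 35  → R4 = 35
  MOV R0, 2  → R0 = 2
  CMP R4, R0  → computes 35 - 2 = 33
  Result is nonzero, so values are not equal
ZF = 0

0


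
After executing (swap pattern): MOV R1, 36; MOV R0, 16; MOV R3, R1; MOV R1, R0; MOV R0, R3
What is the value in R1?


Register state trace (swap pattern):
  MOV R1, 36  → R1 = 36
  MOV R0, 16  → R0 = 16
  MOV R3, R1  → R3 = 36  (save R1)
  MOV R1, R0  → R1 = 16  (R1 gets R0's value)
  MOV R0, R3  → R0 = 36  (R0 gets saved value)
Final: R1 = 16

16


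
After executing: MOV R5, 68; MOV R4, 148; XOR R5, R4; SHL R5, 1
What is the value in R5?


Register state trace:
  MOV R5, 68  → R5 = 68 (0b01000100)
  MOV R4, 148  → R4 = 148 (0b10010100)
  XOR R5, R4  → R5 = 68 XOR 148 = 208 (0b11010000)
  SHL R5, 1  → R5 = 208 << 1 = 416
Final: R5 = 416

416


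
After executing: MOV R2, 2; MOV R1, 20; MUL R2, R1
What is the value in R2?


Register state trace:
  MOV R2, 2  → R2 = 2
  MOV R1, 20  → R1 = 20
  MUL R2, R1  → R2 = 2 * 20 = 40
Final: R2 = 40

40


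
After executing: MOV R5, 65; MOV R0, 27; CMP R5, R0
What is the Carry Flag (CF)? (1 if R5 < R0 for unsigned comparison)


Register state trace:
  MOV R5, 65  → R5 = 65
  MOV R0, 27  → R0 = 27
  CMP R5, R0  → unsigned 65 - 27: no borrow
  65 >= 27, so CF = 0
CF = 0

0


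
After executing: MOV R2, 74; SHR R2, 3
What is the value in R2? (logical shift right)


Register state trace:
  MOV R2, 74  → R2 = 74
  SHR R2, 3  → R2 = 74 >> 3 = 74 // 2^3 = 9
Final: R2 = 9

9


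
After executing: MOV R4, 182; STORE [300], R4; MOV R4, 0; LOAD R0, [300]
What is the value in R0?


Register and memory trace:
  MOV R4, 182  → R4 = 182
  STORE [300], R4  → mem[300] = 182
  MOV R4, 0  → R4 = 0
  LOAD R0, [300]  → R0 = mem[300] = 182
Final: R0 = 182

182


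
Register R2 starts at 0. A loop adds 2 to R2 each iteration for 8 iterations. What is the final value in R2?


Starting value: R2 = 0
  Iter 1: R2 = 0 + 2 = 2
  Iter 2: R2 = 2 + 2 = 4
  Iter 3: R2 = 4 + 2 = 6
  Iter 4: R2 = 6 + 2 = 8
  Iter 5: R2 = 8 + 2 = 10
  Iter 6: R2 = 10 + 2 = 12
  Iter 7: R2 = 12 + 2 = 14
  Iter 8: R2 = 14 + 2 = 16
Final: R2 = 16

16


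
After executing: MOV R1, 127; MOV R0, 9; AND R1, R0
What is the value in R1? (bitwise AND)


Register state trace:
  MOV R1, 127  → R1 = 127 (0b01111111)
  MOV R0, 9  → R0 = 9 (0b00001001)
  AND R1, R0  → R1 = 127 AND 9 = 9 (0b00001001)
Final: R1 = 9

9


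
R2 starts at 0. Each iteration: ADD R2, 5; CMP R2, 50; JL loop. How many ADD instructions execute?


Loop trace (R2 starts at 0, target 50, step 5):
  ADD #1: R2 = 0 + 5 = 5  → 5 < 50, loop
  ADD #2: R2 = 5 + 5 = 10  → 10 < 50, loop
  ADD #3: R2 = 10 + 5 = 15  → 15 < 50, loop
  ADD #4: R2 = 15 + 5 = 20  → 20 < 50, loop
  ADD #5: R2 = 20 + 5 = 25  → 25 < 50, loop
  ADD #6: R2 = 25 + 5 = 30  → 30 < 50, loop
  ADD #7: R2 = 30 + 5 = 35  → 35 < 50, loop
  ADD #8: R2 = 35 + 5 = 40  → 40 < 50, loop
  ADD #9: R2 = 40 + 5 = 45  → 45 < 50, loop
  ADD #10: R2 = 45 + 5 = 50  → 50 >= 50, exit
Total ADD instructions: 10

10


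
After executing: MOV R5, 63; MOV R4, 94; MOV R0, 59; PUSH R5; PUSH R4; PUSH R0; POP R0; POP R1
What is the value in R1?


Stack trace (top is rightmost):
  MOV R5, 63  → R5 = 63
  MOV R4, 94  → R4 = 94
  MOV R0, 59  → R0 = 59
  PUSH R5  → stack: [63]
  PUSH R4  → stack: [63, 94]
  PUSH R0  → stack: [63, 94, 59]
  POP R0  → R0 = 59, stack: [63, 94]
  POP R1  → R1 = 94, stack: [63]
Final: R1 = 94

94


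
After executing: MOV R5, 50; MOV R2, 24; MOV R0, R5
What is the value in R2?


Register state trace:
  MOV R5, 50  → R5 = 50
  MOV R2, 24  → R2 = 24
  MOV R0, R5  → R0 = 50
Final: R2 = 24

24


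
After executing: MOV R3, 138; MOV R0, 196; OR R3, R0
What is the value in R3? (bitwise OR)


Register state trace:
  MOV R3, 138  → R3 = 138 (0b10001010)
  MOV R0, 196  → R0 = 196 (0b11000100)
  OR R3, R0   → R3 = 138 OR 196 = 206 (0b11001110)
Final: R3 = 206

206


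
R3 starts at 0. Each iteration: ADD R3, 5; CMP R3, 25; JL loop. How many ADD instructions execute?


Loop trace (R3 starts at 0, target 25, step 5):
  ADD #1: R3 = 0 + 5 = 5  → 5 < 25, loop
  ADD #2: R3 = 5 + 5 = 10  → 10 < 25, loop
  ADD #3: R3 = 10 + 5 = 15  → 15 < 25, loop
  ADD #4: R3 = 15 + 5 = 20  → 20 < 25, loop
  ADD #5: R3 = 20 + 5 = 25  → 25 >= 25, exit
Total ADD instructions: 5

5


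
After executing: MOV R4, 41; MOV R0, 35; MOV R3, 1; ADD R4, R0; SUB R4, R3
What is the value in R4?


Register state trace:
  MOV R4, 41  → R4 = 41
  MOV R0, 35  → R0 = 35
  MOV R3, 1  → R3 = 1
  ADD R4, R0  → R4 = 41 + 35 = 76
  SUB R4, R3  → R4 = 76 - 1 = 75
Final: R4 = 75

75


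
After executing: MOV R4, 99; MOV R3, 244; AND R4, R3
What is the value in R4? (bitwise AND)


Register state trace:
  MOV R4, 99  → R4 = 99 (0b01100011)
  MOV R3, 244  → R3 = 244 (0b11110100)
  AND R4, R3  → R4 = 99 AND 244 = 96 (0b01100000)
Final: R4 = 96

96


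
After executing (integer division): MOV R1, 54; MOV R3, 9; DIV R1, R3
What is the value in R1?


Register state trace:
  MOV R1, 54  → R1 = 54
  MOV R3, 9  → R3 = 9
  DIV R1, R3  → R1 = 54 // 9 = 6
Final: R1 = 6

6


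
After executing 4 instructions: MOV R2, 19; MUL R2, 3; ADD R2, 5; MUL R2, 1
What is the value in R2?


Register state trace:
  MOV R2, 19  → R2 = 19
  MUL R2, 3  → R2 = 19 * 3 = 57
  ADD R2, 5  → R2 = 57 + 5 = 62
  MUL R2, 1  → R2 = 62 * 1 = 62
Final: R2 = 62

62
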